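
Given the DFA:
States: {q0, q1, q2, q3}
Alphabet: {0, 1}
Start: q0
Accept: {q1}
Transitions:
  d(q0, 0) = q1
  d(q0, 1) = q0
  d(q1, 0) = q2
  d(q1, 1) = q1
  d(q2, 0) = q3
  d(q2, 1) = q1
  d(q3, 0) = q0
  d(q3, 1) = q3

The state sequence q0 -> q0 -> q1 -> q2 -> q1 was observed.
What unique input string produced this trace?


Trace back each transition to find the symbol:
  q0 --[1]--> q0
  q0 --[0]--> q1
  q1 --[0]--> q2
  q2 --[1]--> q1

"1001"


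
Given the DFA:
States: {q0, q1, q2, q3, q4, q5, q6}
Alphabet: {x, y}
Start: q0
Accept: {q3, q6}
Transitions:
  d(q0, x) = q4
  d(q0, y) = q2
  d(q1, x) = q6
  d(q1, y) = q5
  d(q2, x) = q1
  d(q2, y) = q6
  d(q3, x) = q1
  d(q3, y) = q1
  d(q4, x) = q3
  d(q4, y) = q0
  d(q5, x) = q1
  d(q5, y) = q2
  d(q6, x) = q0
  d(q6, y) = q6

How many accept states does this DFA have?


Accept states listed: {q3, q6}
Counting: q3(1) q6(2)

2


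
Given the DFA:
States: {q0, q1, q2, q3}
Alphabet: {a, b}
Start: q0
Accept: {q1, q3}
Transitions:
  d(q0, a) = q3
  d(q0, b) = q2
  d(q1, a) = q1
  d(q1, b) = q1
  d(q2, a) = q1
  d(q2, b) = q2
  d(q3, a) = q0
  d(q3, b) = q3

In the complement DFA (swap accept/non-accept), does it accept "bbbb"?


Trace: q0 -> q2 -> q2 -> q2 -> q2
Final: q2
Original accept: {q1, q3}
Complement: q2 is not in original accept

Yes, complement accepts (original rejects)


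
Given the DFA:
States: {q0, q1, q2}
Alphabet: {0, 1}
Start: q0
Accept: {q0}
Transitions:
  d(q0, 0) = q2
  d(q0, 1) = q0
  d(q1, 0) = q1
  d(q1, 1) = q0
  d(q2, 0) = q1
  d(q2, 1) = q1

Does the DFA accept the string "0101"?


Trace: q0 -> q2 -> q1 -> q1 -> q0
Final state: q0
Accept states: {q0}

Yes, accepted (final state q0 is an accept state)


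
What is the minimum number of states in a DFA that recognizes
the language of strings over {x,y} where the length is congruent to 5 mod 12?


States track (length) mod 12.
Need 12 states: one per remainder 0..11; accept = remainder 5.

12


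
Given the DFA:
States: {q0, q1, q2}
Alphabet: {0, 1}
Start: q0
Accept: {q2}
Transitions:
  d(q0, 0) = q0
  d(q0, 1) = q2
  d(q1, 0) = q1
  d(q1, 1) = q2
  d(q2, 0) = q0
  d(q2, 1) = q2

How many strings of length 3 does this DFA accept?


Enumerating all length-3 strings:
  "000" -> q0 [reject]
  "001" -> q2 [accept]
  "010" -> q0 [reject]
  "011" -> q2 [accept]
  "100" -> q0 [reject]
  "101" -> q2 [accept]
  "110" -> q0 [reject]
  "111" -> q2 [accept]

4 out of 8


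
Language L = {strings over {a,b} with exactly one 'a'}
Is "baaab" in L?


count('a') = 3

No, "baaab" is not in L


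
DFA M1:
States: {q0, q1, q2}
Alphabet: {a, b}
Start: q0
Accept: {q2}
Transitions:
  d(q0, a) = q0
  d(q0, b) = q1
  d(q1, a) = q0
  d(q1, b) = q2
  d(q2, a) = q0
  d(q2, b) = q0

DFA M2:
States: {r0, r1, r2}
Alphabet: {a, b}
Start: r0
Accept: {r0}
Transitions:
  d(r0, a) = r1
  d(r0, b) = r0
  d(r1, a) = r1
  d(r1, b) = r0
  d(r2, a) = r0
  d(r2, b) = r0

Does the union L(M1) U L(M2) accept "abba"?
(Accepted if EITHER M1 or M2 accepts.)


M1: final=q0 accepted=False
M2: final=r1 accepted=False

No, union rejects (neither accepts)


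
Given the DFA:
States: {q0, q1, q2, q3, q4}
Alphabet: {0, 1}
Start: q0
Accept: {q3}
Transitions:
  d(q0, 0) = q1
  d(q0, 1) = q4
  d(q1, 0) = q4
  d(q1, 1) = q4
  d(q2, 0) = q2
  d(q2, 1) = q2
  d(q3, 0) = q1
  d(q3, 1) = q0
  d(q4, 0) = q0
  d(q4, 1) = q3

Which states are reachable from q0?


BFS from q0:
  layer 0: {q0}
  layer 1: {q1, q4}
  layer 2: {q3}

{q0, q1, q3, q4}


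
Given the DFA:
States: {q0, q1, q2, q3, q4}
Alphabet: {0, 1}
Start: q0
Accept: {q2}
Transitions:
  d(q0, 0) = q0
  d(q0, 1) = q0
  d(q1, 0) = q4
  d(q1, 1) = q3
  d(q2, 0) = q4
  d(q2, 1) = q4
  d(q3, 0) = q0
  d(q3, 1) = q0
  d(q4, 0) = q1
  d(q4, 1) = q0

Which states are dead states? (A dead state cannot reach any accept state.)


Forward reachability from each state:
  q0 -> reaches {q0}, no accept state (dead)
  q1 -> reaches {q0, q1, q3, q4}, no accept state (dead)
  q2 -> reaches accept state q2 (live)
  q3 -> reaches {q0, q3}, no accept state (dead)
  q4 -> reaches {q0, q1, q3, q4}, no accept state (dead)

{q0, q1, q3, q4}


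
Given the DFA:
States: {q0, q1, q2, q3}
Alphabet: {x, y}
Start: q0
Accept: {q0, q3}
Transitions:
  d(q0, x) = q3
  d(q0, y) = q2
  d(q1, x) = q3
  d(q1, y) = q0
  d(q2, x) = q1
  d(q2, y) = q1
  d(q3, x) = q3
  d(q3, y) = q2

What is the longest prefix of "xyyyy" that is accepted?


Run the DFA, marking each prefix where the state is accepting:
  "" -> q0 [accept]
  "x" -> q3 [accept]
  "xy" -> q2 [reject]
  "xyy" -> q1 [reject]
  "xyyy" -> q0 [accept]
  "xyyyy" -> q2 [reject]

"xyyy"


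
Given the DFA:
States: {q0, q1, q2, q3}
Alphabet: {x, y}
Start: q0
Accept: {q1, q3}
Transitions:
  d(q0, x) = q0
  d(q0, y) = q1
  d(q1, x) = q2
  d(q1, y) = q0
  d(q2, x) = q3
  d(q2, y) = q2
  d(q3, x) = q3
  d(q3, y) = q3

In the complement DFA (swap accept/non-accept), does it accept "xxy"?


Trace: q0 -> q0 -> q0 -> q1
Final: q1
Original accept: {q1, q3}
Complement: q1 is in original accept

No, complement rejects (original accepts)


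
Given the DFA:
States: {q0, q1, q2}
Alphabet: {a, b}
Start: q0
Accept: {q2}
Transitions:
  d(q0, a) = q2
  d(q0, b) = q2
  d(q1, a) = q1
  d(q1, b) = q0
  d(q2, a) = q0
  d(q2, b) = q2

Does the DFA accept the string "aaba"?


Trace: q0 -> q2 -> q0 -> q2 -> q0
Final state: q0
Accept states: {q2}

No, rejected (final state q0 is not an accept state)


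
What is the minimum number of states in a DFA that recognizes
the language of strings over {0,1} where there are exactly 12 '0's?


States: count = 0, 1, ..., 12 (that's 13 states), plus a dead state for count > 12.
Total: 13 + 1 = 14. Accept = count-12 state.

14


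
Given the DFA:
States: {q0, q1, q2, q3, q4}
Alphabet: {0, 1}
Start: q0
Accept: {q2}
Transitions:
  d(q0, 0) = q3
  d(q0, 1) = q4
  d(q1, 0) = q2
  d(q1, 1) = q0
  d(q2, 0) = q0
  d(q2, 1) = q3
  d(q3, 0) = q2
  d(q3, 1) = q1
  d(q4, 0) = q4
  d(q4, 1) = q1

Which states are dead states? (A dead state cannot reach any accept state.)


Forward reachability from each state:
  q0 -> reaches accept state q2 (live)
  q1 -> reaches accept state q2 (live)
  q2 -> reaches accept state q2 (live)
  q3 -> reaches accept state q2 (live)
  q4 -> reaches accept state q2 (live)

None (all states can reach an accept state)


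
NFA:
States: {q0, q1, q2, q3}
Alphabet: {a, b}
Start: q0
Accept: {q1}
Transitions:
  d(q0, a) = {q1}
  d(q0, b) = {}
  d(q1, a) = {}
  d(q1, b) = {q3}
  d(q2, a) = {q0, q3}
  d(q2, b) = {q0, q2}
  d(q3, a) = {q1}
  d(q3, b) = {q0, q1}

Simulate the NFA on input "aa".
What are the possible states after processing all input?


Start: {q0}
  --a--> {q1}
  --a--> {}

{} (empty set, no valid transitions)


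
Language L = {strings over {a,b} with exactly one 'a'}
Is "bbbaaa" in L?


count('a') = 3

No, "bbbaaa" is not in L


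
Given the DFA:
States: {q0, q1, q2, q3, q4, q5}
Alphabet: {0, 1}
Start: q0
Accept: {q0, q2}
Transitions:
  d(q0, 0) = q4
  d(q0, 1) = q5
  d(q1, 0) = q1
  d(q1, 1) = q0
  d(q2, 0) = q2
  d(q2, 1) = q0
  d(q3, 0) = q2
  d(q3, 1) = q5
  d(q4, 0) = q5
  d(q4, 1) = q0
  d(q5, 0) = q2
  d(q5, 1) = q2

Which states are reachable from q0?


BFS from q0:
  layer 0: {q0}
  layer 1: {q4, q5}
  layer 2: {q2}

{q0, q2, q4, q5}


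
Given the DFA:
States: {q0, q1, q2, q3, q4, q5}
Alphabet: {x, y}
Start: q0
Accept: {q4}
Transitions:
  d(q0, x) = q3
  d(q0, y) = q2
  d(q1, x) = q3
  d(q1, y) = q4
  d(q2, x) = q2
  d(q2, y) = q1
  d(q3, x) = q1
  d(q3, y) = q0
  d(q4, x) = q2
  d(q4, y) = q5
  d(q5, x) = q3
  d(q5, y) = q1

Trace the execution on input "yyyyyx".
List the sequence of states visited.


Input: yyyyyx
d(q0, y) = q2
d(q2, y) = q1
d(q1, y) = q4
d(q4, y) = q5
d(q5, y) = q1
d(q1, x) = q3


q0 -> q2 -> q1 -> q4 -> q5 -> q1 -> q3


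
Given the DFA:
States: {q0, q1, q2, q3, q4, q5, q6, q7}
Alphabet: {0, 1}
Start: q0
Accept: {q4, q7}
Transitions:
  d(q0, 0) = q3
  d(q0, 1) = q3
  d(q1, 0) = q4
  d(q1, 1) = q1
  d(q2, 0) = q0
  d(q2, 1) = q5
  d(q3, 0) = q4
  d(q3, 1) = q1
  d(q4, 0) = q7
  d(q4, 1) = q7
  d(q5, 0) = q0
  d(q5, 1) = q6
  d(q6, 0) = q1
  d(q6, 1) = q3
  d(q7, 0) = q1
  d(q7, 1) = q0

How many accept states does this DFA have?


Accept states listed: {q4, q7}
Counting: q4(1) q7(2)

2


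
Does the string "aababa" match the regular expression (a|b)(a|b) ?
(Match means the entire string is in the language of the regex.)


|string| = 6; first = 'a'; last = 'a'

No, "aababa" does not match (a|b)(a|b)


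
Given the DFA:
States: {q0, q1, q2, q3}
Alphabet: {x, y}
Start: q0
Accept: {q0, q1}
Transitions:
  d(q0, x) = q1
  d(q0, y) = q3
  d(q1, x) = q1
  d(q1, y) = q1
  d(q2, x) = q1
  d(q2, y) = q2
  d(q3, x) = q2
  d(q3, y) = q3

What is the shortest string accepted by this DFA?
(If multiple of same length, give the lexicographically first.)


BFS by string length (lex-first path to each state shown):
  len 0: q0<-""
Found accept state at length 0.

"" (empty string)


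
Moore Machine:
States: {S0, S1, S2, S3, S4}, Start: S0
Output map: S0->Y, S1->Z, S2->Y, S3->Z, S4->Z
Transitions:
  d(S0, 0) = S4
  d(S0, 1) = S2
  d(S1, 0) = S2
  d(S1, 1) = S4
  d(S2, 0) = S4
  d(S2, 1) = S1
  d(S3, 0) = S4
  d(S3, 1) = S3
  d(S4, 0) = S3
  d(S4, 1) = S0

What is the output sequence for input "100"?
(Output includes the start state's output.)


Start: S0 (output Y)
  --1--> S2 (output Y)
  --0--> S4 (output Z)
  --0--> S3 (output Z)

"YYZZ"


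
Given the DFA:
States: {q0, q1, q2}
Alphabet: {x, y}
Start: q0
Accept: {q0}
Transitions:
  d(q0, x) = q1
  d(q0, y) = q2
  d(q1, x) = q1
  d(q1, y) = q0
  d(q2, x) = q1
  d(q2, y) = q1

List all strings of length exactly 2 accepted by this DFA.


All strings of length 2: 4 total
Accepted: 1

"xy"


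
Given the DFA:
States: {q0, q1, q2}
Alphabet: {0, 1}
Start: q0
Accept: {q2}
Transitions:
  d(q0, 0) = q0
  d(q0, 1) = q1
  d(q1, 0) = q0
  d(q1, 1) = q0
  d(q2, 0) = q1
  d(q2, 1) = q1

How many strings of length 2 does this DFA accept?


Enumerating all length-2 strings:
  "00" -> q0 [reject]
  "01" -> q1 [reject]
  "10" -> q0 [reject]
  "11" -> q0 [reject]

0 out of 4


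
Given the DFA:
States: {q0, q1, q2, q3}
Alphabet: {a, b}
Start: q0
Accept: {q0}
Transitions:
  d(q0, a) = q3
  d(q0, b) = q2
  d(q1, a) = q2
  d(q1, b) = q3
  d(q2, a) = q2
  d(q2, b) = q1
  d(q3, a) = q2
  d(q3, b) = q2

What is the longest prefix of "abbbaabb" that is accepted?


Run the DFA, marking each prefix where the state is accepting:
  "" -> q0 [accept]
  "a" -> q3 [reject]
  "ab" -> q2 [reject]
  "abb" -> q1 [reject]
  "abbb" -> q3 [reject]
  "abbba" -> q2 [reject]
  "abbbaa" -> q2 [reject]
  "abbbaab" -> q1 [reject]
  "abbbaabb" -> q3 [reject]

""


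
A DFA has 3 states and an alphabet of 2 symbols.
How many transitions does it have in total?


Each state has exactly one transition per symbol.
3 * 2 = 6

6


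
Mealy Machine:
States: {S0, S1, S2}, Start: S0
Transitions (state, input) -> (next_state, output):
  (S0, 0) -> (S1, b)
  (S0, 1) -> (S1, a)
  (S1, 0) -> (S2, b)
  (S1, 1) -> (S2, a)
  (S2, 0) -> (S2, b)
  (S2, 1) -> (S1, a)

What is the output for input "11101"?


Step-by-step:
  (S0, 1) -> (S1, a)
  (S1, 1) -> (S2, a)
  (S2, 1) -> (S1, a)
  (S1, 0) -> (S2, b)
  (S2, 1) -> (S1, a)

"aaaba"


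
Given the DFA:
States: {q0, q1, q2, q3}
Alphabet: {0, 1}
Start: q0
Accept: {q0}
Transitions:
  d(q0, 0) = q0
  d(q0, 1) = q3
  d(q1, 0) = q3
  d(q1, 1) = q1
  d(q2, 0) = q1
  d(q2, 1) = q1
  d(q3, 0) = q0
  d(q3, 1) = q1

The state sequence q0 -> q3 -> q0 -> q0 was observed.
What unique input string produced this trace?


Trace back each transition to find the symbol:
  q0 --[1]--> q3
  q3 --[0]--> q0
  q0 --[0]--> q0

"100"


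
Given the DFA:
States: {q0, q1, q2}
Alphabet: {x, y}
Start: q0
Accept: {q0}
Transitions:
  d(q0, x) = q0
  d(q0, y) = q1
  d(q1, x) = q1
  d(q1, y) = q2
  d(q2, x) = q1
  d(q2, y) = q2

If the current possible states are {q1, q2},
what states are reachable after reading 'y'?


Apply transition on 'y' from each current state:
  d(q1, y) = q2
  d(q2, y) = q2

{q2}


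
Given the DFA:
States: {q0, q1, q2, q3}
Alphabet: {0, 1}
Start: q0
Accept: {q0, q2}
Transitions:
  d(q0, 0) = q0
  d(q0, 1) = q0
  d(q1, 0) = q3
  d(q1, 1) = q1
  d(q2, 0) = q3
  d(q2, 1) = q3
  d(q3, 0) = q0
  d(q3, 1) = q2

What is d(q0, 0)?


Looking up transition d(q0, 0)

q0


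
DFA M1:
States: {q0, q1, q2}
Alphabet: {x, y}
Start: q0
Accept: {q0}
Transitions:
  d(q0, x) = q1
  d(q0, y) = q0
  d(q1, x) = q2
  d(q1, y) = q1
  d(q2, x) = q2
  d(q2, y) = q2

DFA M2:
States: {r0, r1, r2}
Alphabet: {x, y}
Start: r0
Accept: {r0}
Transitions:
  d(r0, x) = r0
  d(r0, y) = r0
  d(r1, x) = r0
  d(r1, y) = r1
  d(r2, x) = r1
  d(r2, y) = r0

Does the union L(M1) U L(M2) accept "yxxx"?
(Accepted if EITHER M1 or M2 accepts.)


M1: final=q2 accepted=False
M2: final=r0 accepted=True

Yes, union accepts


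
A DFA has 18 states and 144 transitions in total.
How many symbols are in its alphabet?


Each state has exactly one transition per symbol.
|alphabet| = transitions / states = 144 / 18 = 8

8


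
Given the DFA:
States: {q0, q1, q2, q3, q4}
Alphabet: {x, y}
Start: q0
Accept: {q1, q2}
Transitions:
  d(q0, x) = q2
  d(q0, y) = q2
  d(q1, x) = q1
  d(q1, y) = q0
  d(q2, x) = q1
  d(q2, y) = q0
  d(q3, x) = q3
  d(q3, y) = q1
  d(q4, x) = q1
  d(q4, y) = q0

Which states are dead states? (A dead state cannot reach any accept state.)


Forward reachability from each state:
  q0 -> reaches accept state q1 (live)
  q1 -> reaches accept state q1 (live)
  q2 -> reaches accept state q1 (live)
  q3 -> reaches accept state q1 (live)
  q4 -> reaches accept state q1 (live)

None (all states can reach an accept state)


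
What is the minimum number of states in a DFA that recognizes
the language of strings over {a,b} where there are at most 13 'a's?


States: count = 0, 1, ..., 13 (all accepting; 14 states), plus a dead state for count > 13.
Total: 14 + 1 = 15.

15


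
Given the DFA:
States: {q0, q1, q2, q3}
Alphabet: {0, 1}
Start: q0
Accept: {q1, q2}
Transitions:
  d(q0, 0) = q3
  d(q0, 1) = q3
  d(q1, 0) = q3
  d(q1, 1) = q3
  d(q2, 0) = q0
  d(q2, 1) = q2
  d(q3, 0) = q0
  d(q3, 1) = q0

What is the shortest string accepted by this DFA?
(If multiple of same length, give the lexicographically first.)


BFS by string length (lex-first path to each state shown):
  len 0: q0<-""
  len 1: q3<-"0"
  len 2: q0<-"00"
  len 3: q3<-"000"
  len 4: q0<-"0000"
  len 5: q3<-"00000"
  len 6: q0<-"000000"
  len 7: q3<-"0000000"
  len 8: q0<-"00000000"

No string accepted (empty language)


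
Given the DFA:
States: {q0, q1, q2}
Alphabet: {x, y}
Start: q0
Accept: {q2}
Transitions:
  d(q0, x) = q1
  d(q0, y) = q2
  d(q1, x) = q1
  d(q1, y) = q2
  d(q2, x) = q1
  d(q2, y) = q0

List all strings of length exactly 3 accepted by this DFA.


All strings of length 3: 8 total
Accepted: 3

"xxy", "yxy", "yyy"


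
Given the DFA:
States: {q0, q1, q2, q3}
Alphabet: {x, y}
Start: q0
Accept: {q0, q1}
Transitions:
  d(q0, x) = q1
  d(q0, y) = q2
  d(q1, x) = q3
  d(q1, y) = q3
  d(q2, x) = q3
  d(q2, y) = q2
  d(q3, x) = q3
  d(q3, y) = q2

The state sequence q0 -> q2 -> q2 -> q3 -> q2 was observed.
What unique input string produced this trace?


Trace back each transition to find the symbol:
  q0 --[y]--> q2
  q2 --[y]--> q2
  q2 --[x]--> q3
  q3 --[y]--> q2

"yyxy"


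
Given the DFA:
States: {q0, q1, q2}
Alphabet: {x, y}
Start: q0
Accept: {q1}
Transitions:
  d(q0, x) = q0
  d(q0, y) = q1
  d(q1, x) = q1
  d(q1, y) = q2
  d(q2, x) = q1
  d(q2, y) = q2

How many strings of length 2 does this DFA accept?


Enumerating all length-2 strings:
  "xx" -> q0 [reject]
  "xy" -> q1 [accept]
  "yx" -> q1 [accept]
  "yy" -> q2 [reject]

2 out of 4


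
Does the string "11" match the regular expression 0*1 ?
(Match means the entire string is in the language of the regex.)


|string| = 2; first = '1'; last = '1'

No, "11" does not match 0*1


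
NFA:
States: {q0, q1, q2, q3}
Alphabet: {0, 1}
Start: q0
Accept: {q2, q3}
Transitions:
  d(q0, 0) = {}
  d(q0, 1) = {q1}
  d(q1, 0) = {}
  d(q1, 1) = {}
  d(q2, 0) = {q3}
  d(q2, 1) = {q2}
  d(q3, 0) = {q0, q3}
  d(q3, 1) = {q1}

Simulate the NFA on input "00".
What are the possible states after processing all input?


Start: {q0}
  --0--> {}
  --0--> {}

{} (empty set, no valid transitions)


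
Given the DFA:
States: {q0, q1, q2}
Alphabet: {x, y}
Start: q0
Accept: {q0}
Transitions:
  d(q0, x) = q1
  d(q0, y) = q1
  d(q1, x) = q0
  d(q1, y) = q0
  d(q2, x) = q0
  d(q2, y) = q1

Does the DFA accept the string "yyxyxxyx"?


Trace: q0 -> q1 -> q0 -> q1 -> q0 -> q1 -> q0 -> q1 -> q0
Final state: q0
Accept states: {q0}

Yes, accepted (final state q0 is an accept state)


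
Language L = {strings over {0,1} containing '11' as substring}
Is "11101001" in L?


'11' occurs at index 0

Yes, "11101001" is in L


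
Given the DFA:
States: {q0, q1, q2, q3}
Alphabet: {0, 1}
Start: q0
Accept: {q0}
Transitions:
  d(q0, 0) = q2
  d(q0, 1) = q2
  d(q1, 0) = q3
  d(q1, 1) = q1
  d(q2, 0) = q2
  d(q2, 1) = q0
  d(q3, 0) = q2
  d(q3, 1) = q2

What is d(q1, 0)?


Looking up transition d(q1, 0)

q3


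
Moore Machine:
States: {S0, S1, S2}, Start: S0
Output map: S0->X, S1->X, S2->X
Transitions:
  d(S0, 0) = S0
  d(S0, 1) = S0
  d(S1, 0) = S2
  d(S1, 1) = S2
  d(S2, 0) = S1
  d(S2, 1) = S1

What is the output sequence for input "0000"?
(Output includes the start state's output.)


Start: S0 (output X)
  --0--> S0 (output X)
  --0--> S0 (output X)
  --0--> S0 (output X)
  --0--> S0 (output X)

"XXXXX"


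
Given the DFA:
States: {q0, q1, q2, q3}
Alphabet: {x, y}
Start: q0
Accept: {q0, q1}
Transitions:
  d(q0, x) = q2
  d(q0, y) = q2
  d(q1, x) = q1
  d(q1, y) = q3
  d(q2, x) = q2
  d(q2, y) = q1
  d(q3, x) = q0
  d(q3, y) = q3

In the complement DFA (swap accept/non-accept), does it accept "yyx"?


Trace: q0 -> q2 -> q1 -> q1
Final: q1
Original accept: {q0, q1}
Complement: q1 is in original accept

No, complement rejects (original accepts)


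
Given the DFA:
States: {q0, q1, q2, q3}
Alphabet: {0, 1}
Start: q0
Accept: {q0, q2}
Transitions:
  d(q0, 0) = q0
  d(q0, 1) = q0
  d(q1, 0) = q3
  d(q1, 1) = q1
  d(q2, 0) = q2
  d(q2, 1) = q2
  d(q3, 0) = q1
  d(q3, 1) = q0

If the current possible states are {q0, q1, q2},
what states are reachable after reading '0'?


Apply transition on '0' from each current state:
  d(q0, 0) = q0
  d(q1, 0) = q3
  d(q2, 0) = q2

{q0, q2, q3}


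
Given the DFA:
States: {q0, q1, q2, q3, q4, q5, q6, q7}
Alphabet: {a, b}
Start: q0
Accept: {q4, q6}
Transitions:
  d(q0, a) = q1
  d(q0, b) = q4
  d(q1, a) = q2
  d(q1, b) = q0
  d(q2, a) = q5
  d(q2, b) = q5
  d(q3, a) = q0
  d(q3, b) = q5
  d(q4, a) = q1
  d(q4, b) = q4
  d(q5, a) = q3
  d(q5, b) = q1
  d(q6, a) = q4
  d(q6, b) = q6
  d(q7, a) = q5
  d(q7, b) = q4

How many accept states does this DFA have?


Accept states listed: {q4, q6}
Counting: q4(1) q6(2)

2


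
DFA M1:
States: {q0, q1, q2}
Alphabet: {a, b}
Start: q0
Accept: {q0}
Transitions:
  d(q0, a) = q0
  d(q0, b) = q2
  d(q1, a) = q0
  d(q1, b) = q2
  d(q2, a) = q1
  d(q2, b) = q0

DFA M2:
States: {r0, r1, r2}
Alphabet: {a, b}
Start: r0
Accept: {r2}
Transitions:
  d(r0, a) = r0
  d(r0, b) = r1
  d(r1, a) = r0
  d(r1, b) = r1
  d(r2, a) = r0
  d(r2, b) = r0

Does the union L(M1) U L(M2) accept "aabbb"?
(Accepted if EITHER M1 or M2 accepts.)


M1: final=q2 accepted=False
M2: final=r1 accepted=False

No, union rejects (neither accepts)


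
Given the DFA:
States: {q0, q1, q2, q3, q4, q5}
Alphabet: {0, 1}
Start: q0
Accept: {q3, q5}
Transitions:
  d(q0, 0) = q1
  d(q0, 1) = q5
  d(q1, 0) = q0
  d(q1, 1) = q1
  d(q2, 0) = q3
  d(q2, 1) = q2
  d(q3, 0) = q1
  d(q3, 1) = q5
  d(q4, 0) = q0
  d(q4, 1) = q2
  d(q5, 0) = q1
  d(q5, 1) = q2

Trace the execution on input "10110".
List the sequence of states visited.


Input: 10110
d(q0, 1) = q5
d(q5, 0) = q1
d(q1, 1) = q1
d(q1, 1) = q1
d(q1, 0) = q0


q0 -> q5 -> q1 -> q1 -> q1 -> q0


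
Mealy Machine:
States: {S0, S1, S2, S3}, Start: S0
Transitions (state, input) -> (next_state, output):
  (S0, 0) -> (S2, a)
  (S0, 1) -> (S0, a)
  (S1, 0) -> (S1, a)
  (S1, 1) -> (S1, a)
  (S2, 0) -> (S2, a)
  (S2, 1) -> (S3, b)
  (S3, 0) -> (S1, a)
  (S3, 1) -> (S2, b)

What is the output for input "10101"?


Step-by-step:
  (S0, 1) -> (S0, a)
  (S0, 0) -> (S2, a)
  (S2, 1) -> (S3, b)
  (S3, 0) -> (S1, a)
  (S1, 1) -> (S1, a)

"aabaa"


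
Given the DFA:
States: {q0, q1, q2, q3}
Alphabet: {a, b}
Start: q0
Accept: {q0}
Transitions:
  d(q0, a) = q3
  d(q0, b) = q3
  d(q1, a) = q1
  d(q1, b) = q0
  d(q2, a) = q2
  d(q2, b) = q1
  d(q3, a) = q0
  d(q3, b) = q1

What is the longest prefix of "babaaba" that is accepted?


Run the DFA, marking each prefix where the state is accepting:
  "" -> q0 [accept]
  "b" -> q3 [reject]
  "ba" -> q0 [accept]
  "bab" -> q3 [reject]
  "baba" -> q0 [accept]
  "babaa" -> q3 [reject]
  "babaab" -> q1 [reject]
  "babaaba" -> q1 [reject]

"baba"


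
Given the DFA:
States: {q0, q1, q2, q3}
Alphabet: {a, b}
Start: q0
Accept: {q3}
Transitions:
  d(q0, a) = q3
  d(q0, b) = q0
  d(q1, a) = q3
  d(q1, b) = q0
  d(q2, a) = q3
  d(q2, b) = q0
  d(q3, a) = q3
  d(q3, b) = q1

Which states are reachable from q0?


BFS from q0:
  layer 0: {q0}
  layer 1: {q3}
  layer 2: {q1}

{q0, q1, q3}


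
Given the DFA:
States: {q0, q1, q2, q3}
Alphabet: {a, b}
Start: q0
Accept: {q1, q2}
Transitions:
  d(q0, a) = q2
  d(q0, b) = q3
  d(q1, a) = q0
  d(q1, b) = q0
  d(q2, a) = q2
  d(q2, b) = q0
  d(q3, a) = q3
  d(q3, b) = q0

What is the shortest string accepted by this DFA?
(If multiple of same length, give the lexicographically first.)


BFS by string length (lex-first path to each state shown):
  len 0: q0<-""
  len 1: q2<-"a", q3<-"b"
Found accept state at length 1.

"a"


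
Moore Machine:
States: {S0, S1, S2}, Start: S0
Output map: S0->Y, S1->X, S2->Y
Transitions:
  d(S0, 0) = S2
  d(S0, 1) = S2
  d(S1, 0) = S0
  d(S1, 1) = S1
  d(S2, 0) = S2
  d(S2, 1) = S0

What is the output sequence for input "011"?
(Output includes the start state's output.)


Start: S0 (output Y)
  --0--> S2 (output Y)
  --1--> S0 (output Y)
  --1--> S2 (output Y)

"YYYY"


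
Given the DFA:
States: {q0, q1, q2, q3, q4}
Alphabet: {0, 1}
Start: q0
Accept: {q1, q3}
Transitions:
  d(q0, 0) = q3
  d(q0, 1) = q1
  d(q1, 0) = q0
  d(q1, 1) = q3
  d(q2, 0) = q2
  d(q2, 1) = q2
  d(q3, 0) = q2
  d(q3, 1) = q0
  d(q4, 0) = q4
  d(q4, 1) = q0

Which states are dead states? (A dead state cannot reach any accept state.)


Forward reachability from each state:
  q0 -> reaches accept state q1 (live)
  q1 -> reaches accept state q1 (live)
  q2 -> reaches {q2}, no accept state (dead)
  q3 -> reaches accept state q1 (live)
  q4 -> reaches accept state q1 (live)

{q2}


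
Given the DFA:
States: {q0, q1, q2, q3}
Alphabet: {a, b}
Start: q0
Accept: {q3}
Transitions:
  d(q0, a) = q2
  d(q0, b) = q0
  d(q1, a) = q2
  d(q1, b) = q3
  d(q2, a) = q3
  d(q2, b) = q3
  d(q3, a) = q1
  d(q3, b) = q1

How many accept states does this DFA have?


Accept states listed: {q3}
Counting: q3(1)

1


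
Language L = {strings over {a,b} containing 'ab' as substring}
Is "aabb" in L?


'ab' occurs at index 1

Yes, "aabb" is in L


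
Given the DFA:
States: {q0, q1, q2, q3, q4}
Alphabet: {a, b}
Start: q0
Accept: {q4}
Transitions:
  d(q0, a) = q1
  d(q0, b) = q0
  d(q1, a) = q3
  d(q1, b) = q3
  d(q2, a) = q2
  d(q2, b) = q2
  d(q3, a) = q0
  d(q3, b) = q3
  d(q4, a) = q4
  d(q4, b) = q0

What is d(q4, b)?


Looking up transition d(q4, b)

q0


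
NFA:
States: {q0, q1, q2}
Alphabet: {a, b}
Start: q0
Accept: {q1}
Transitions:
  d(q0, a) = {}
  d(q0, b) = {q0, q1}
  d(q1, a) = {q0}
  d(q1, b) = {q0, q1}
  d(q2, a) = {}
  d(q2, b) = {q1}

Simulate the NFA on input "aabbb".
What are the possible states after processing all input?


Start: {q0}
  --a--> {}
  --a--> {}
  --b--> {}
  --b--> {}
  --b--> {}

{} (empty set, no valid transitions)


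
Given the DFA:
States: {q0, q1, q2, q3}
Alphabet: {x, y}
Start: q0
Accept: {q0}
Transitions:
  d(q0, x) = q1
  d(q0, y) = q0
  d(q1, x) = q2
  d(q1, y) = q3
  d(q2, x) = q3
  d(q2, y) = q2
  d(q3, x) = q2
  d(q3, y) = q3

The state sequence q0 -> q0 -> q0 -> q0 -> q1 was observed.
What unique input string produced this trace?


Trace back each transition to find the symbol:
  q0 --[y]--> q0
  q0 --[y]--> q0
  q0 --[y]--> q0
  q0 --[x]--> q1

"yyyx"


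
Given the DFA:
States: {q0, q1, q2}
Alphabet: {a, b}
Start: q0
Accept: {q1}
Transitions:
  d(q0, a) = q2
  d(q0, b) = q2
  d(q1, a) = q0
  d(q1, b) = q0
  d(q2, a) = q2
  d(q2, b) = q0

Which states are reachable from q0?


BFS from q0:
  layer 0: {q0}
  layer 1: {q2}

{q0, q2}


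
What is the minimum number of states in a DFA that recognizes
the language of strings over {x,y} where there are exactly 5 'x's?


States: count = 0, 1, ..., 5 (that's 6 states), plus a dead state for count > 5.
Total: 6 + 1 = 7. Accept = count-5 state.

7


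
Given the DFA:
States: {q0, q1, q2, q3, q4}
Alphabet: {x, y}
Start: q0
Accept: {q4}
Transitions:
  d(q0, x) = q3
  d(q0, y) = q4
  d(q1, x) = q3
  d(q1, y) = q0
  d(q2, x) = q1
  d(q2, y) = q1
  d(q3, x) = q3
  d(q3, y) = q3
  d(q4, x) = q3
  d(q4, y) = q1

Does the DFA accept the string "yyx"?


Trace: q0 -> q4 -> q1 -> q3
Final state: q3
Accept states: {q4}

No, rejected (final state q3 is not an accept state)


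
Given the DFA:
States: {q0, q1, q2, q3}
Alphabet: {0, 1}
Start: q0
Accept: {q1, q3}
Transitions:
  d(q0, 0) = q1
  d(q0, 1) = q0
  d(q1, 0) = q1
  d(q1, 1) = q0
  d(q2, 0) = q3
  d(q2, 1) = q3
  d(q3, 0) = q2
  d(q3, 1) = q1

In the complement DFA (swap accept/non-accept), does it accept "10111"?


Trace: q0 -> q0 -> q1 -> q0 -> q0 -> q0
Final: q0
Original accept: {q1, q3}
Complement: q0 is not in original accept

Yes, complement accepts (original rejects)


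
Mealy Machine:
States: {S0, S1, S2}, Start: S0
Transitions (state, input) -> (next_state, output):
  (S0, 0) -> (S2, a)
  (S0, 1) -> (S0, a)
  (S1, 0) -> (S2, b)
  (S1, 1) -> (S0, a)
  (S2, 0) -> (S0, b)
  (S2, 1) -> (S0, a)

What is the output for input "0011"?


Step-by-step:
  (S0, 0) -> (S2, a)
  (S2, 0) -> (S0, b)
  (S0, 1) -> (S0, a)
  (S0, 1) -> (S0, a)

"abaa"


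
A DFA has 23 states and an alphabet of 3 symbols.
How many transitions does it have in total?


Each state has exactly one transition per symbol.
23 * 3 = 69

69


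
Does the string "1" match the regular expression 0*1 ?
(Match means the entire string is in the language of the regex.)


|string| = 1; first = '1'; last = '1'

Yes, "1" matches 0*1


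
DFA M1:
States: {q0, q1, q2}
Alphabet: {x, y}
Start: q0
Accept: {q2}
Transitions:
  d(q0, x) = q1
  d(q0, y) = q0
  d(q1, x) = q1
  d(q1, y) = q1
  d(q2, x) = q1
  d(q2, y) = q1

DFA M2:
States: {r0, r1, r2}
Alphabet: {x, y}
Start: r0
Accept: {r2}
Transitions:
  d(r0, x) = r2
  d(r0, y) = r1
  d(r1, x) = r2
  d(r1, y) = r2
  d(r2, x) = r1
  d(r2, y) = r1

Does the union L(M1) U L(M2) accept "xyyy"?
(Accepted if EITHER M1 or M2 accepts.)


M1: final=q1 accepted=False
M2: final=r1 accepted=False

No, union rejects (neither accepts)


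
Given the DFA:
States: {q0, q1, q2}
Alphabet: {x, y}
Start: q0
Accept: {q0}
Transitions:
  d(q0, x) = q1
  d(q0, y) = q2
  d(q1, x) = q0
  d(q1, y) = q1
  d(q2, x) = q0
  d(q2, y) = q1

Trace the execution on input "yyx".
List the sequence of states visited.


Input: yyx
d(q0, y) = q2
d(q2, y) = q1
d(q1, x) = q0


q0 -> q2 -> q1 -> q0


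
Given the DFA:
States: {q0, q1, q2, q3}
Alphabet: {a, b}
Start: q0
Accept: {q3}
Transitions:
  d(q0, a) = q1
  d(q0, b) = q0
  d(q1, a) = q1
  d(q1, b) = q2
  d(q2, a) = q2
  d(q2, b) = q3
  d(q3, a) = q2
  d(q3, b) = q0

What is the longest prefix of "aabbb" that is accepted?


Run the DFA, marking each prefix where the state is accepting:
  "" -> q0 [reject]
  "a" -> q1 [reject]
  "aa" -> q1 [reject]
  "aab" -> q2 [reject]
  "aabb" -> q3 [accept]
  "aabbb" -> q0 [reject]

"aabb"


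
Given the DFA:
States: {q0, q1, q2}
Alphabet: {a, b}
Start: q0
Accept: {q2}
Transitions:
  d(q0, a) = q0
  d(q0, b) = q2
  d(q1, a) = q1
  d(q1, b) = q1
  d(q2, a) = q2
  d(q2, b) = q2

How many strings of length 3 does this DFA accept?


Enumerating all length-3 strings:
  "aaa" -> q0 [reject]
  "aab" -> q2 [accept]
  "aba" -> q2 [accept]
  "abb" -> q2 [accept]
  "baa" -> q2 [accept]
  "bab" -> q2 [accept]
  "bba" -> q2 [accept]
  "bbb" -> q2 [accept]

7 out of 8


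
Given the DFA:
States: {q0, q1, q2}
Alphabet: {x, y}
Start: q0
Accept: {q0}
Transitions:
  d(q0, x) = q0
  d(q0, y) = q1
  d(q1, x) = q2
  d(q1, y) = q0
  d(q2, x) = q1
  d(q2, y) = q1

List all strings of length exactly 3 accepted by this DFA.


All strings of length 3: 8 total
Accepted: 3

"xxx", "xyy", "yyx"


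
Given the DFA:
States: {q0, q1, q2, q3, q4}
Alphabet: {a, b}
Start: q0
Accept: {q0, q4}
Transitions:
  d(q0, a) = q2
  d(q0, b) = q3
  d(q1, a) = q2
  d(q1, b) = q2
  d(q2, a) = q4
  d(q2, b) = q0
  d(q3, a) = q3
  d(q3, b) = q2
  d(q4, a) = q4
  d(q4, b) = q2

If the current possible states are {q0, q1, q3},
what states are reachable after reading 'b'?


Apply transition on 'b' from each current state:
  d(q0, b) = q3
  d(q1, b) = q2
  d(q3, b) = q2

{q2, q3}


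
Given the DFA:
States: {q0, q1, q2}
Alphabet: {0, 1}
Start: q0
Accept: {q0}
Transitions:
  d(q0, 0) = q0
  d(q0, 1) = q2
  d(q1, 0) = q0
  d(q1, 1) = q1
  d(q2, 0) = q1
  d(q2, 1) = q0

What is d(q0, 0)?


Looking up transition d(q0, 0)

q0


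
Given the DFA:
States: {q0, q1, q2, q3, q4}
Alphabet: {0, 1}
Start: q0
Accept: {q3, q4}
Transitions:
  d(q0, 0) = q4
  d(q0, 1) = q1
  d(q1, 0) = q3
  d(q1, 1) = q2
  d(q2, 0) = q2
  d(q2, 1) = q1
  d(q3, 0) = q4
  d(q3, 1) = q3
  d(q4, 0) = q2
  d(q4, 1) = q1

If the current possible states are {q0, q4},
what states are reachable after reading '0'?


Apply transition on '0' from each current state:
  d(q0, 0) = q4
  d(q4, 0) = q2

{q2, q4}


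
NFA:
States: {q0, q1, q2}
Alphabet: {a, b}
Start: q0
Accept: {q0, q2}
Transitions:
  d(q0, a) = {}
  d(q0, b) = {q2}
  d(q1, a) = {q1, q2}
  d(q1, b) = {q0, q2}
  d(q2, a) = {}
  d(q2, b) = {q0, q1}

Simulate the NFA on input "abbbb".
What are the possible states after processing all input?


Start: {q0}
  --a--> {}
  --b--> {}
  --b--> {}
  --b--> {}
  --b--> {}

{} (empty set, no valid transitions)


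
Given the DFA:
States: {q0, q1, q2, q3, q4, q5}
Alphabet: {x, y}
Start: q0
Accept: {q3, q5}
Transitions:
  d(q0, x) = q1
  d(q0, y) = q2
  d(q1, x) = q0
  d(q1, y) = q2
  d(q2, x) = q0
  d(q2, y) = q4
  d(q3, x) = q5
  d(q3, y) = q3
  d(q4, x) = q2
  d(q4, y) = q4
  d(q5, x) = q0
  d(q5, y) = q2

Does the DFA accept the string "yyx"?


Trace: q0 -> q2 -> q4 -> q2
Final state: q2
Accept states: {q3, q5}

No, rejected (final state q2 is not an accept state)


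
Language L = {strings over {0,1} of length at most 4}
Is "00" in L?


length = 2

Yes, "00" is in L


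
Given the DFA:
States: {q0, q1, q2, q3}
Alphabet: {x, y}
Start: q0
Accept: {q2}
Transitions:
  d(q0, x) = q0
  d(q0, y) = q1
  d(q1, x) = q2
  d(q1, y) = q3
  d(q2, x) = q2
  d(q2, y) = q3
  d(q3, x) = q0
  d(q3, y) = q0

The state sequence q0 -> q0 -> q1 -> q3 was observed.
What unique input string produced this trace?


Trace back each transition to find the symbol:
  q0 --[x]--> q0
  q0 --[y]--> q1
  q1 --[y]--> q3

"xyy"


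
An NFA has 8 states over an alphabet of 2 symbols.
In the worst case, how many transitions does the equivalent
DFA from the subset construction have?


Subset construction: one DFA state per subset of NFA states = 2^8 = 256 states.
Each DFA state has 2 outgoing transitions: 256 * 2 = 512

512


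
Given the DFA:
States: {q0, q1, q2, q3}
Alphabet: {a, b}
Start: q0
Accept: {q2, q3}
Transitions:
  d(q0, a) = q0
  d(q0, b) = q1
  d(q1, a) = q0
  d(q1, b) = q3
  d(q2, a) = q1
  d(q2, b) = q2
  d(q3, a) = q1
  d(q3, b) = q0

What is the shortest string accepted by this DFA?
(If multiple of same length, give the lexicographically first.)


BFS by string length (lex-first path to each state shown):
  len 0: q0<-""
  len 1: q0<-"a", q1<-"b"
  len 2: q0<-"aa", q1<-"ab", q3<-"bb"
Found accept state at length 2.

"bb"


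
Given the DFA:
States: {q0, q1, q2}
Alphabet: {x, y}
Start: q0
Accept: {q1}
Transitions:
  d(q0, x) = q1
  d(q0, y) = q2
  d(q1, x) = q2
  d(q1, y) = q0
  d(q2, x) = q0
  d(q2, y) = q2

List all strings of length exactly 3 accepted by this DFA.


All strings of length 3: 8 total
Accepted: 2

"xyx", "yxx"


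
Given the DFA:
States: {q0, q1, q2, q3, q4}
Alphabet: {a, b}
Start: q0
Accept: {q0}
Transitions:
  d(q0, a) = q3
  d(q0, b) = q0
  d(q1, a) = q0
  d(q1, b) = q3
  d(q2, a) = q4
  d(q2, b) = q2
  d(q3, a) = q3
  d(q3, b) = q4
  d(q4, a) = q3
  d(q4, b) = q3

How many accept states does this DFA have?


Accept states listed: {q0}
Counting: q0(1)

1


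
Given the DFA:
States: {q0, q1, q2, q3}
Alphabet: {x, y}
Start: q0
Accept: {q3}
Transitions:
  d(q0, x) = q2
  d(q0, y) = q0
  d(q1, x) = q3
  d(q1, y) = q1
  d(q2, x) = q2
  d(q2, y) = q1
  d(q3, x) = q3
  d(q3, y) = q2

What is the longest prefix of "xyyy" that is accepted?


Run the DFA, marking each prefix where the state is accepting:
  "" -> q0 [reject]
  "x" -> q2 [reject]
  "xy" -> q1 [reject]
  "xyy" -> q1 [reject]
  "xyyy" -> q1 [reject]

No prefix is accepted


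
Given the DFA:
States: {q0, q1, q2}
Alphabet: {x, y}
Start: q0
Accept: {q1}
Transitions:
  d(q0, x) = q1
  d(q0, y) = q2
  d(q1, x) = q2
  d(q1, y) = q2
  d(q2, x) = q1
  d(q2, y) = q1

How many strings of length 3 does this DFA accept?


Enumerating all length-3 strings:
  "xxx" -> q1 [accept]
  "xxy" -> q1 [accept]
  "xyx" -> q1 [accept]
  "xyy" -> q1 [accept]
  "yxx" -> q2 [reject]
  "yxy" -> q2 [reject]
  "yyx" -> q2 [reject]
  "yyy" -> q2 [reject]

4 out of 8


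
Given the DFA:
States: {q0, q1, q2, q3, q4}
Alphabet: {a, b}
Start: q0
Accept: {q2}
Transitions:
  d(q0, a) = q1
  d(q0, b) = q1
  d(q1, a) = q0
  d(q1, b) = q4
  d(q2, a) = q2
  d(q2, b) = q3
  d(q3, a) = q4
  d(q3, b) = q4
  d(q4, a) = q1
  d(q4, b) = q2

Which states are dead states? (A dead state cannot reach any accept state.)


Forward reachability from each state:
  q0 -> reaches accept state q2 (live)
  q1 -> reaches accept state q2 (live)
  q2 -> reaches accept state q2 (live)
  q3 -> reaches accept state q2 (live)
  q4 -> reaches accept state q2 (live)

None (all states can reach an accept state)


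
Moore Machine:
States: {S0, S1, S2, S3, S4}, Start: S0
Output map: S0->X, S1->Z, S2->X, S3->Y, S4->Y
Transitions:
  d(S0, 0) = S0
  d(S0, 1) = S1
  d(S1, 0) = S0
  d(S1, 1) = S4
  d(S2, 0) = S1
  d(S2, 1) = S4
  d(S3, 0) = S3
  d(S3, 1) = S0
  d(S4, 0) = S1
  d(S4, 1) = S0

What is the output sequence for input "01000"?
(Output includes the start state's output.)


Start: S0 (output X)
  --0--> S0 (output X)
  --1--> S1 (output Z)
  --0--> S0 (output X)
  --0--> S0 (output X)
  --0--> S0 (output X)

"XXZXXX"


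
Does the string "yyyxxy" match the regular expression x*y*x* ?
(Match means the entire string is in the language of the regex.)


|string| = 6; first = 'y'; last = 'y'

No, "yyyxxy" does not match x*y*x*


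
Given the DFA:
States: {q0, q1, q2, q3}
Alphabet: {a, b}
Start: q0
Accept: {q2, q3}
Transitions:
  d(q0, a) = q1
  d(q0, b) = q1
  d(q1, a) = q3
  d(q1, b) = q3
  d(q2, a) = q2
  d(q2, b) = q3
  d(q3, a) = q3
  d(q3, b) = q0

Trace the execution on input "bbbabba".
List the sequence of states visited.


Input: bbbabba
d(q0, b) = q1
d(q1, b) = q3
d(q3, b) = q0
d(q0, a) = q1
d(q1, b) = q3
d(q3, b) = q0
d(q0, a) = q1


q0 -> q1 -> q3 -> q0 -> q1 -> q3 -> q0 -> q1


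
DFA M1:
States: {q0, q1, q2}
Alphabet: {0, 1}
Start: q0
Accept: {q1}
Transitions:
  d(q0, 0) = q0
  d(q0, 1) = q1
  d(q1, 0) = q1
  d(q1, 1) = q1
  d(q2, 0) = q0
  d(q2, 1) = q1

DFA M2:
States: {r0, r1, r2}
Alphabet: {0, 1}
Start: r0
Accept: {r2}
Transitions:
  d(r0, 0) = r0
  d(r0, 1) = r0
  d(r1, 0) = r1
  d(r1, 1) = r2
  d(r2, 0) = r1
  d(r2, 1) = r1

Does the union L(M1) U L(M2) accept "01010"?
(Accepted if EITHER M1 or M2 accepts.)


M1: final=q1 accepted=True
M2: final=r0 accepted=False

Yes, union accepts


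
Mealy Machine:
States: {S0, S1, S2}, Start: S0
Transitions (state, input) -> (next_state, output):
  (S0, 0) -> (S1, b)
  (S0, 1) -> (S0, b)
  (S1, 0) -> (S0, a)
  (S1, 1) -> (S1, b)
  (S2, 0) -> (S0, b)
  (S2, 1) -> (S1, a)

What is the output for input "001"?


Step-by-step:
  (S0, 0) -> (S1, b)
  (S1, 0) -> (S0, a)
  (S0, 1) -> (S0, b)

"bab"


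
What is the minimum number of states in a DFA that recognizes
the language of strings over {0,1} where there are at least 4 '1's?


States: count = 0, 1, ..., 3, and a final '>= 4' state.
Total: 4 + 1 = 5. Accept = '>= 4' state.

5


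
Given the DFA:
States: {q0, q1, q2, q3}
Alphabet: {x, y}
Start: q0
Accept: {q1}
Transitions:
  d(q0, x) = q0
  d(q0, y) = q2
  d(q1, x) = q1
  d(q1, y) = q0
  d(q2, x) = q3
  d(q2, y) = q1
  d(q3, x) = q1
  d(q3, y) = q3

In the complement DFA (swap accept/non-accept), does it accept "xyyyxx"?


Trace: q0 -> q0 -> q2 -> q1 -> q0 -> q0 -> q0
Final: q0
Original accept: {q1}
Complement: q0 is not in original accept

Yes, complement accepts (original rejects)


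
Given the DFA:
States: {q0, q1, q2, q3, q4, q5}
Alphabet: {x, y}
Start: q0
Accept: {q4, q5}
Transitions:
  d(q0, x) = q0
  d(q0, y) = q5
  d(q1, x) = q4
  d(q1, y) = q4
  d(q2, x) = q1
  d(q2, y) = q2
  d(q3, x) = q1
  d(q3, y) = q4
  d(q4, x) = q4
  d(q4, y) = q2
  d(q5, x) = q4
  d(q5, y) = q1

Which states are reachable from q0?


BFS from q0:
  layer 0: {q0}
  layer 1: {q5}
  layer 2: {q1, q4}
  layer 3: {q2}

{q0, q1, q2, q4, q5}


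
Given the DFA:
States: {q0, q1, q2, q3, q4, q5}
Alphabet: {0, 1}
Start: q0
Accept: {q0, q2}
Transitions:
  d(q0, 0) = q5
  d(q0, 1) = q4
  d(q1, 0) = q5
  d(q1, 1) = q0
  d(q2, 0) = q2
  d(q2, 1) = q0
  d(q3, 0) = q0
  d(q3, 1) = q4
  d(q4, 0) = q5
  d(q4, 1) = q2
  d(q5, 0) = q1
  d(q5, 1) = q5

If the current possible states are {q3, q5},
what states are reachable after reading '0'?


Apply transition on '0' from each current state:
  d(q3, 0) = q0
  d(q5, 0) = q1

{q0, q1}


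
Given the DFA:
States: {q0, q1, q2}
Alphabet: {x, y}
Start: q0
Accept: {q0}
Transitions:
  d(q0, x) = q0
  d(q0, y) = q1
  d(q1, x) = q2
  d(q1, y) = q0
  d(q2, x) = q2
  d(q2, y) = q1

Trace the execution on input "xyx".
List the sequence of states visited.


Input: xyx
d(q0, x) = q0
d(q0, y) = q1
d(q1, x) = q2


q0 -> q0 -> q1 -> q2


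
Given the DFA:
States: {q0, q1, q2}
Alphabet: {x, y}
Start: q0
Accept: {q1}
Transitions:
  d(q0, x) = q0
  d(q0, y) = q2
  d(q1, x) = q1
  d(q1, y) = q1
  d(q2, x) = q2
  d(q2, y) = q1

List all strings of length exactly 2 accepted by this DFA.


All strings of length 2: 4 total
Accepted: 1

"yy"


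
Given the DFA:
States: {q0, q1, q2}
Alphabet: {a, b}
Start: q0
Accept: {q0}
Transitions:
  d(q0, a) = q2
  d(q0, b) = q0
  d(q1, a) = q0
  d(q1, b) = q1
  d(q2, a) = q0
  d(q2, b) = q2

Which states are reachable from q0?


BFS from q0:
  layer 0: {q0}
  layer 1: {q2}

{q0, q2}


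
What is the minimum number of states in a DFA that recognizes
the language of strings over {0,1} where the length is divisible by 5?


States track (length) mod 5.
Need 5 states: one per remainder 0..4; accept = remainder 0.

5


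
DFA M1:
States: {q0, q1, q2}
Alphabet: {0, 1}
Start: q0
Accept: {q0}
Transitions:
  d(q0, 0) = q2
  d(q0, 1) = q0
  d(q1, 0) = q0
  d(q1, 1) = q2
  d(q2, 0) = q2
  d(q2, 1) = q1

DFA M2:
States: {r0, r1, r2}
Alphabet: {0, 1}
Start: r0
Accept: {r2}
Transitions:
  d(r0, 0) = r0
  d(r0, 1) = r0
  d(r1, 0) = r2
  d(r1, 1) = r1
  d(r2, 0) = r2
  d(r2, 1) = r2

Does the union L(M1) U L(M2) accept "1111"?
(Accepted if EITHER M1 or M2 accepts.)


M1: final=q0 accepted=True
M2: final=r0 accepted=False

Yes, union accepts
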